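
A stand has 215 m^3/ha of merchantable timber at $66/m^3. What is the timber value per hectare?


Value = 215 * 66 = $14190/ha

$14190/ha


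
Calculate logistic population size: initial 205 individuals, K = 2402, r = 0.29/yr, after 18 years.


(K - N0)/N0 = (2402 - 205)/205 = 2197/205 = 10.7171
r*t = 0.29 * 18 = 5.22; exp(-5.22) = 0.00540733
10.7171 * 0.00540733 = 0.0579509
1 + 0.0579509 = 1.05795
N = 2402 / 1.05795 = 2270.43 ≈ 2270

2270


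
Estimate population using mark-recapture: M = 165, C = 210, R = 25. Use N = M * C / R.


N = M * C / R = 165 * 210 / 25 = 34650 / 25 = 1386

1386 individuals


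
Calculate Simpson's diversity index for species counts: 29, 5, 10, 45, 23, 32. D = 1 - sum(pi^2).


Total N = 29 + 5 + 10 + 45 + 23 + 32 = 144
Per-species terms:
  p = 29/144 = 0.201389; p^2 = 0.201389^2 = 0.040558
  p = 5/144 = 0.034722; p^2 = 0.034722^2 = 0.001206
  p = 10/144 = 0.069444; p^2 = 0.069444^2 = 0.004822
  p = 45/144 = 0.312500; p^2 = 0.312500^2 = 0.097656
  p = 23/144 = 0.159722; p^2 = 0.159722^2 = 0.025511
  p = 32/144 = 0.222222; p^2 = 0.222222^2 = 0.049383
sum(p^2) = 0.040558 + 0.001206 + 0.004822 + 0.097656 + 0.025511 + 0.049383 = 0.219136
D = 1 - 0.219136 = 0.780864 ≈ 0.7809

0.7809


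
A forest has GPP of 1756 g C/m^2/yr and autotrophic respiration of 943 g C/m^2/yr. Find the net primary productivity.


NPP = GPP - Ra = 1756 - 943 = 813 g C/m^2/yr

813 g C/m^2/yr


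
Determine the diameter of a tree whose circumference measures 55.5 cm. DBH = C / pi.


DBH = C / pi = 55.5 / 3.141593 = 17.6662 ≈ 17.67 cm

17.67 cm


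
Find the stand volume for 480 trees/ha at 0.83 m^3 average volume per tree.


V_stand = 480 * 0.83 = 398.4 m^3/ha

398.4 m^3/ha


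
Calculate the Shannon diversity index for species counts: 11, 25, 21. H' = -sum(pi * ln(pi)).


Total N = 11 + 25 + 21 = 57
Per-species terms:
  p = 11/57 = 0.192982; ln(p) = -1.645158; p*ln(p) = 0.192982 * (-1.645158) = -0.317486
  p = 25/57 = 0.438596; ln(p) = -0.824177; p*ln(p) = 0.438596 * (-0.824177) = -0.361481
  p = 21/57 = 0.368421; ln(p) = -0.998529; p*ln(p) = 0.368421 * (-0.998529) = -0.367879
sum(p*ln(p)) = (-0.317486) + (-0.361481) + (-0.367879) = -1.046846
H' = -(-1.046846) = 1.046846 ≈ 1.0468

1.0468


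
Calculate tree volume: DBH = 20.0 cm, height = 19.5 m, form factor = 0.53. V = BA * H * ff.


(D/200)^2 = (20.0/200)^2 = 0.1^2 = 0.01
BA = 3.141593 * 0.01 = 0.0314159 m^2
V = 0.0314159 * 19.5 * 0.53 = 0.324683 ≈ 0.325 m^3

0.325 m^3


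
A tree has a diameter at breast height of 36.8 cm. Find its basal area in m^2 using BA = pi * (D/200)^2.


D/200 = 36.8/200 = 0.184 m
(D/200)^2 = 0.184^2 = 0.033856
BA = 3.141593 * 0.033856 = 0.106362 ≈ 0.1064 m^2

0.1064 m^2


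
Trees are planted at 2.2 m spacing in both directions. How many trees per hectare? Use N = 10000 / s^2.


N = 10000 / 2.2^2 = 10000 / 4.84 = 2066.12 ≈ 2066 trees/ha

2066 trees/ha


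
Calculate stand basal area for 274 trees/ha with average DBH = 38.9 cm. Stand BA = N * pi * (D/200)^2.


(D/200)^2 = (38.9/200)^2 = 0.1945^2 = 0.03783025
Individual BA = 3.141593 * 0.03783025 = 0.118847 m^2
Stand BA = 274 * 0.118847 = 32.5641 ≈ 32.56 m^2/ha

32.56 m^2/ha


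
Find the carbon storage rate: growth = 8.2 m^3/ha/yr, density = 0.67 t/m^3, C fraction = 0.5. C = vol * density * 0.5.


C = 8.2 * 0.67 * 0.5 = 2.747 ≈ 2.75 t C/ha/yr

2.75 t C/ha/yr


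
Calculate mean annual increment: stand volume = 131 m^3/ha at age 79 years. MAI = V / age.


MAI = 131 / 79 = 1.6582 ≈ 1.66 m^3/ha/yr

1.66 m^3/ha/yr


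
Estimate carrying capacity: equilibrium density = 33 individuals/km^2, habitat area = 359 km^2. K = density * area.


K = 33 * 359 = 11847 individuals

11847 individuals


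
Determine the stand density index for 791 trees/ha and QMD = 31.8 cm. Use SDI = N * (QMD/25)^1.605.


QMD/25 = 31.8/25 = 1.272
(1.272)^1.605 = exp(1.605 * ln(1.272)) = exp(1.605 * 0.240590) = exp(0.386147) = 1.47130
SDI = 791 * 1.47130 = 1163.80 ≈ 1164

1164


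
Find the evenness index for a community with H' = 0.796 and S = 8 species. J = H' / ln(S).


ln(8) = 2.07944
J = H' / ln(S) = 0.796 / 2.07944 = 0.382795 ≈ 0.3828

0.3828


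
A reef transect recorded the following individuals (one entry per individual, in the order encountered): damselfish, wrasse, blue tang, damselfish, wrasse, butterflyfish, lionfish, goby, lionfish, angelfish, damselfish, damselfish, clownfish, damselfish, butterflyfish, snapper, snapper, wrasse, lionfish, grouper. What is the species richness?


Total individuals logged = 20
Distinct species (count of individuals): damselfish (5), wrasse (3), blue tang (1), butterflyfish (2), lionfish (3), goby (1), angelfish (1), clownfish (1), snapper (2), grouper (1)
Species richness = number of distinct species = 10

10


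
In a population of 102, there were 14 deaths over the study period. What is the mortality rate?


Mortality rate = 14 / 102 = 0.137255 ≈ 0.1373

0.1373


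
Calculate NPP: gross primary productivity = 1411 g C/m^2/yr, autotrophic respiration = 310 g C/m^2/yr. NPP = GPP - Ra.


NPP = GPP - Ra = 1411 - 310 = 1101 g C/m^2/yr

1101 g C/m^2/yr


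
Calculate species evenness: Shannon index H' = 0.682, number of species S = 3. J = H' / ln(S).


ln(3) = 1.09861
J = H' / ln(S) = 0.682 / 1.09861 = 0.620784 ≈ 0.6208

0.6208


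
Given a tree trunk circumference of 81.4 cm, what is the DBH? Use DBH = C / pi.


DBH = C / pi = 81.4 / 3.141593 = 25.9104 ≈ 25.91 cm

25.91 cm


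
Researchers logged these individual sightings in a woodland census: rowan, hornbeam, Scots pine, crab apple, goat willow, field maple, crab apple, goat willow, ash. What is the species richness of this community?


Total individuals logged = 9
Distinct species (count of individuals): rowan (1), hornbeam (1), Scots pine (1), crab apple (2), goat willow (2), field maple (1), ash (1)
Species richness = number of distinct species = 7

7


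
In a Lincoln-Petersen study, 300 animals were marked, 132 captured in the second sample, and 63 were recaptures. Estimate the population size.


N = M * C / R = 300 * 132 / 63 = 39600 / 63 = 628.57 ≈ 629

629 individuals


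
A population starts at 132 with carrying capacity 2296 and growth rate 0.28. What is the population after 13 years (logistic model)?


(K - N0)/N0 = (2296 - 132)/132 = 2164/132 = 16.3939
r*t = 0.28 * 13 = 3.64; exp(-3.64) = 0.0262523
16.3939 * 0.0262523 = 0.430378
1 + 0.430378 = 1.43038
N = 2296 / 1.43038 = 1605.17 ≈ 1605

1605


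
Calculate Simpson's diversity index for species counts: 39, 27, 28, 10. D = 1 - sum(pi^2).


Total N = 39 + 27 + 28 + 10 = 104
Per-species terms:
  p = 39/104 = 0.375000; p^2 = 0.375000^2 = 0.140625
  p = 27/104 = 0.259615; p^2 = 0.259615^2 = 0.067400
  p = 28/104 = 0.269231; p^2 = 0.269231^2 = 0.072485
  p = 10/104 = 0.096154; p^2 = 0.096154^2 = 0.009246
sum(p^2) = 0.140625 + 0.067400 + 0.072485 + 0.009246 = 0.289756
D = 1 - 0.289756 = 0.710244 ≈ 0.7102

0.7102


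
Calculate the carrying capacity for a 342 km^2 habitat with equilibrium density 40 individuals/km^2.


K = 40 * 342 = 13680 individuals

13680 individuals


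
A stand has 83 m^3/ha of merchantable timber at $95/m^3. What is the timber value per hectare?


Value = 83 * 95 = $7885/ha

$7885/ha


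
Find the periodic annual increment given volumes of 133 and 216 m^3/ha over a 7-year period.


PAI = (V2 - V1) / period = (216 - 133) / 7 = 83 / 7 = 11.8571 ≈ 11.86 m^3/ha/yr

11.86 m^3/ha/yr


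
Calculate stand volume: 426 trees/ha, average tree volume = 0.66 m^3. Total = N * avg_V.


V_stand = 426 * 0.66 = 281.16 ≈ 281.2 m^3/ha

281.2 m^3/ha


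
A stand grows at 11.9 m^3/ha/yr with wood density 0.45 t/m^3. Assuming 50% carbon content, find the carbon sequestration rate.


C = 11.9 * 0.45 * 0.5 = 2.6775 ≈ 2.68 t C/ha/yr

2.68 t C/ha/yr


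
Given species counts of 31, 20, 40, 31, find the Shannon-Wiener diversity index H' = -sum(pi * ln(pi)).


Total N = 31 + 20 + 40 + 31 = 122
Per-species terms:
  p = 31/122 = 0.254098; ln(p) = -1.370035; p*ln(p) = 0.254098 * (-1.370035) = -0.348123
  p = 20/122 = 0.163934; ln(p) = -1.808291; p*ln(p) = 0.163934 * (-1.808291) = -0.296440
  p = 40/122 = 0.327869; ln(p) = -1.115141; p*ln(p) = 0.327869 * (-1.115141) = -0.365620
  p = 31/122 = 0.254098; ln(p) = -1.370035; p*ln(p) = 0.254098 * (-1.370035) = -0.348123
sum(p*ln(p)) = (-0.348123) + (-0.296440) + (-0.365620) + (-0.348123) = -1.358306
H' = -(-1.358306) = 1.358306 ≈ 1.3583

1.3583


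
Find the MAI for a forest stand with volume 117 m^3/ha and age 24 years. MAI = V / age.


MAI = 117 / 24 = 4.8750 ≈ 4.88 m^3/ha/yr

4.88 m^3/ha/yr


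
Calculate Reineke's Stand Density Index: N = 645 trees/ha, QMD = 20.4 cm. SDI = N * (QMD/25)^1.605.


QMD/25 = 20.4/25 = 0.816
(0.816)^1.605 = exp(1.605 * ln(0.816)) = exp(1.605 * (-0.203341)) = exp(-0.326362) = 0.721544
SDI = 645 * 0.721544 = 465.396 ≈ 465

465


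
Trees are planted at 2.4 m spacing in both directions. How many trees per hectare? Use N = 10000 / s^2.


N = 10000 / 2.4^2 = 10000 / 5.76 = 1736.11 ≈ 1736 trees/ha

1736 trees/ha


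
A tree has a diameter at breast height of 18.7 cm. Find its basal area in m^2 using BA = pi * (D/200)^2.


D/200 = 18.7/200 = 0.0935 m
(D/200)^2 = 0.0935^2 = 0.00874225
BA = 3.141593 * 0.00874225 = 0.0274646 ≈ 0.0275 m^2

0.0275 m^2


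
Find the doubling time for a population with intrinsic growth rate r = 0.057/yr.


td = ln(2) / 0.057 = 0.693147 / 0.057 = 12.1605 ≈ 12.2 years

12.2 years


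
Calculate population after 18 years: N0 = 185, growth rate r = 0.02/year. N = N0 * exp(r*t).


r*t = 0.02 * 18 = 0.36
exp(0.36) = 1.43333
N = 185 * 1.43333 = 265.166 ≈ 265

265


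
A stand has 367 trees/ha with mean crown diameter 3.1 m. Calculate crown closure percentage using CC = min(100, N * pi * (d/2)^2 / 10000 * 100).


(d/2)^2 = (3.1/2)^2 = 1.55^2 = 2.4025
Crown area = 3.141593 * 2.4025 = 7.54768 m^2
N * area / 10000 * 100 = 367 * 7.54768 / 10000 * 100 = 27.7000
CC = min(100, 27.7000) = 27.7000 ≈ 27.7%

27.7%


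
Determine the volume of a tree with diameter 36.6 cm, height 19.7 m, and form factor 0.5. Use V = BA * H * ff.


(D/200)^2 = (36.6/200)^2 = 0.183^2 = 0.033489
BA = 3.141593 * 0.033489 = 0.105209 m^2
V = 0.105209 * 19.7 * 0.5 = 1.03631 ≈ 1.036 m^3

1.036 m^3


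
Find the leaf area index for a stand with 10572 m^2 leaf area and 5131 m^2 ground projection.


LAI = 10572 / 5131 = 2.0604 ≈ 2.06

2.06


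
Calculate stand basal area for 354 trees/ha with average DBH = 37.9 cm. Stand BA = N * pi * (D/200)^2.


(D/200)^2 = (37.9/200)^2 = 0.1895^2 = 0.03591025
Individual BA = 3.141593 * 0.03591025 = 0.112815 m^2
Stand BA = 354 * 0.112815 = 39.9365 ≈ 39.94 m^2/ha

39.94 m^2/ha


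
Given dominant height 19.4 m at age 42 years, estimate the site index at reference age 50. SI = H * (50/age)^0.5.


50/42 = 1.19048
(1.19048)^0.5 = 1.09109
SI = 19.4 * 1.09109 = 21.1671 ≈ 21.2 m

21.2 m


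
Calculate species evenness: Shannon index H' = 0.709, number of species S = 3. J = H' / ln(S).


ln(3) = 1.09861
J = H' / ln(S) = 0.709 / 1.09861 = 0.645361 ≈ 0.6454

0.6454


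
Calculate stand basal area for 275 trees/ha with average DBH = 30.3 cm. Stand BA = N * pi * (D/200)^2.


(D/200)^2 = (30.3/200)^2 = 0.1515^2 = 0.02295225
Individual BA = 3.141593 * 0.02295225 = 0.0721066 m^2
Stand BA = 275 * 0.0721066 = 19.8293 ≈ 19.83 m^2/ha

19.83 m^2/ha


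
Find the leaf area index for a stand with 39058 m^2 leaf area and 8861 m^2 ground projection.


LAI = 39058 / 8861 = 4.4079 ≈ 4.41

4.41


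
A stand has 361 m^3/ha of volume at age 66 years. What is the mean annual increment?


MAI = 361 / 66 = 5.4697 ≈ 5.47 m^3/ha/yr

5.47 m^3/ha/yr


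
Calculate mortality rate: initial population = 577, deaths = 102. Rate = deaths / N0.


Mortality rate = 102 / 577 = 0.176776 ≈ 0.1768

0.1768


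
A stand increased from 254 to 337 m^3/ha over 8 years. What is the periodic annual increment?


PAI = (V2 - V1) / period = (337 - 254) / 8 = 83 / 8 = 10.3750 ≈ 10.38 m^3/ha/yr

10.38 m^3/ha/yr


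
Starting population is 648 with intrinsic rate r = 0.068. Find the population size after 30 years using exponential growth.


r*t = 0.068 * 30 = 2.04
exp(2.04) = 7.69061
N = 648 * 7.69061 = 4983.52 ≈ 4984

4984


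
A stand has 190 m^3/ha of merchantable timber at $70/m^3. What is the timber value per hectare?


Value = 190 * 70 = $13300/ha

$13300/ha


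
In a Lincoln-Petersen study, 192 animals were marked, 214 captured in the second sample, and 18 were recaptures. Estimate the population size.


N = M * C / R = 192 * 214 / 18 = 41088 / 18 = 2282.67 ≈ 2283

2283 individuals


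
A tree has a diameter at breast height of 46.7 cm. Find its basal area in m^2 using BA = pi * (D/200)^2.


D/200 = 46.7/200 = 0.2335 m
(D/200)^2 = 0.2335^2 = 0.05452225
BA = 3.141593 * 0.05452225 = 0.171287 ≈ 0.1713 m^2

0.1713 m^2


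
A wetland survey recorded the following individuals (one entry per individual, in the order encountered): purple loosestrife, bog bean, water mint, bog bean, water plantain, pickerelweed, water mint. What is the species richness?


Total individuals logged = 7
Distinct species (count of individuals): purple loosestrife (1), bog bean (2), water mint (2), water plantain (1), pickerelweed (1)
Species richness = number of distinct species = 5

5


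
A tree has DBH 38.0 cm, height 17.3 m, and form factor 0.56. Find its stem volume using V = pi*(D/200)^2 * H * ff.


(D/200)^2 = (38.0/200)^2 = 0.19^2 = 0.0361
BA = 3.141593 * 0.0361 = 0.113412 m^2
V = 0.113412 * 17.3 * 0.56 = 1.09874 ≈ 1.099 m^3

1.099 m^3


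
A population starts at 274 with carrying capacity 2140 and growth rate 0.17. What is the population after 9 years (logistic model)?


(K - N0)/N0 = (2140 - 274)/274 = 1866/274 = 6.81022
r*t = 0.17 * 9 = 1.53; exp(-1.53) = 0.216536
6.81022 * 0.216536 = 1.47466
1 + 1.47466 = 2.47466
N = 2140 / 2.47466 = 864.765 ≈ 865

865


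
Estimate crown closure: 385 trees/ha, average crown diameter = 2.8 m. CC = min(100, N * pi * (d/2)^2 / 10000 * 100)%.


(d/2)^2 = (2.8/2)^2 = 1.4^2 = 1.96
Crown area = 3.141593 * 1.96 = 6.15752 m^2
N * area / 10000 * 100 = 385 * 6.15752 / 10000 * 100 = 23.7065
CC = min(100, 23.7065) = 23.7065 ≈ 23.7%

23.7%


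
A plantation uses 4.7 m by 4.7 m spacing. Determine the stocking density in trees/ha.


N = 10000 / 4.7^2 = 10000 / 22.09 = 452.694 ≈ 453 trees/ha

453 trees/ha


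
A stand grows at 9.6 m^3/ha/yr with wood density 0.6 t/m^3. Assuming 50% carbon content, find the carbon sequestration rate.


C = 9.6 * 0.6 * 0.5 = 2.88 t C/ha/yr

2.88 t C/ha/yr


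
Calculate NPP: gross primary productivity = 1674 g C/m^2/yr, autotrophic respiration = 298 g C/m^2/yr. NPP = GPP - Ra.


NPP = GPP - Ra = 1674 - 298 = 1376 g C/m^2/yr

1376 g C/m^2/yr


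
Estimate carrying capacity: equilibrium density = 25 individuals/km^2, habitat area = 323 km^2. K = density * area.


K = 25 * 323 = 8075 individuals

8075 individuals


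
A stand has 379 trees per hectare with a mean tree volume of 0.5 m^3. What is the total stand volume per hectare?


V_stand = 379 * 0.5 = 189.5 m^3/ha

189.5 m^3/ha


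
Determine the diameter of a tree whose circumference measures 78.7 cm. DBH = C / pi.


DBH = C / pi = 78.7 / 3.141593 = 25.0510 ≈ 25.05 cm

25.05 cm


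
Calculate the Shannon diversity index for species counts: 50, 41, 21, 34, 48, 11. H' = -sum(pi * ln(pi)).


Total N = 50 + 41 + 21 + 34 + 48 + 11 = 205
Per-species terms:
  p = 50/205 = 0.243902; ln(p) = -1.410989; p*ln(p) = 0.243902 * (-1.410989) = -0.344143
  p = 41/205 = 0.200000; ln(p) = -1.609438; p*ln(p) = 0.200000 * (-1.609438) = -0.321888
  p = 21/205 = 0.102439; ln(p) = -2.278488; p*ln(p) = 0.102439 * (-2.278488) = -0.233406
  p = 34/205 = 0.165854; ln(p) = -1.796647; p*ln(p) = 0.165854 * (-1.796647) = -0.297981
  p = 48/205 = 0.234146; ln(p) = -1.451810; p*ln(p) = 0.234146 * (-1.451810) = -0.339936
  p = 11/205 = 0.053659; ln(p) = -2.925106; p*ln(p) = 0.053659 * (-2.925106) = -0.156958
sum(p*ln(p)) = (-0.344143) + (-0.321888) + (-0.233406) + (-0.297981) + (-0.339936) + (-0.156958) = -1.694312
H' = -(-1.694312) = 1.694312 ≈ 1.6943

1.6943


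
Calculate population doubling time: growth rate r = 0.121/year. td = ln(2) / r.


td = ln(2) / 0.121 = 0.693147 / 0.121 = 5.72849 ≈ 5.7 years

5.7 years


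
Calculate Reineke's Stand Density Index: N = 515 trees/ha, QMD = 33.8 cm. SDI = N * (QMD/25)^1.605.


QMD/25 = 33.8/25 = 1.352
(1.352)^1.605 = exp(1.605 * ln(1.352)) = exp(1.605 * 0.301585) = exp(0.484044) = 1.62262
SDI = 515 * 1.62262 = 835.649 ≈ 836

836


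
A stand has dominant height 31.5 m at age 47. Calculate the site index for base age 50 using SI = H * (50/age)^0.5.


50/47 = 1.06383
(1.06383)^0.5 = 1.03142
SI = 31.5 * 1.03142 = 32.4897 ≈ 32.5 m

32.5 m


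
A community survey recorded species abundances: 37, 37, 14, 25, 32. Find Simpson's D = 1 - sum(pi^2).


Total N = 37 + 37 + 14 + 25 + 32 = 145
Per-species terms:
  p = 37/145 = 0.255172; p^2 = 0.255172^2 = 0.065113
  p = 37/145 = 0.255172; p^2 = 0.255172^2 = 0.065113
  p = 14/145 = 0.096552; p^2 = 0.096552^2 = 0.009322
  p = 25/145 = 0.172414; p^2 = 0.172414^2 = 0.029727
  p = 32/145 = 0.220690; p^2 = 0.220690^2 = 0.048704
sum(p^2) = 0.065113 + 0.065113 + 0.009322 + 0.029727 + 0.048704 = 0.217979
D = 1 - 0.217979 = 0.782021 ≈ 0.7820

0.7820


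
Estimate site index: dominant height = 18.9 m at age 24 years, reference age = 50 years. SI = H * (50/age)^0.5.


50/24 = 2.08333
(2.08333)^0.5 = 1.44337
SI = 18.9 * 1.44337 = 27.2797 ≈ 27.3 m

27.3 m


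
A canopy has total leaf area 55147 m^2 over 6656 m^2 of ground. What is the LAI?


LAI = 55147 / 6656 = 8.2853 ≈ 8.29

8.29


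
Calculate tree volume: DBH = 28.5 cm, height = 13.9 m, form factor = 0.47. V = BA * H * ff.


(D/200)^2 = (28.5/200)^2 = 0.1425^2 = 0.02030625
BA = 3.141593 * 0.02030625 = 0.0637940 m^2
V = 0.0637940 * 13.9 * 0.47 = 0.416766 ≈ 0.417 m^3

0.417 m^3


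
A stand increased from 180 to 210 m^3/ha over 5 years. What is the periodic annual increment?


PAI = (V2 - V1) / period = (210 - 180) / 5 = 30 / 5 = 6.00 m^3/ha/yr

6.00 m^3/ha/yr


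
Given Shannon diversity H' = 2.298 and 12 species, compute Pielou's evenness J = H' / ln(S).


ln(12) = 2.48491
J = H' / ln(S) = 2.298 / 2.48491 = 0.924782 ≈ 0.9248

0.9248


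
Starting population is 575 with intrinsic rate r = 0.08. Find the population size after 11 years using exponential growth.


r*t = 0.08 * 11 = 0.88
exp(0.88) = 2.41090
N = 575 * 2.41090 = 1386.27 ≈ 1386

1386


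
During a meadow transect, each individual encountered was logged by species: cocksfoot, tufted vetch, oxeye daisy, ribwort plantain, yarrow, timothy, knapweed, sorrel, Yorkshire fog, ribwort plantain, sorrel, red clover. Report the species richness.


Total individuals logged = 12
Distinct species (count of individuals): cocksfoot (1), tufted vetch (1), oxeye daisy (1), ribwort plantain (2), yarrow (1), timothy (1), knapweed (1), sorrel (2), Yorkshire fog (1), red clover (1)
Species richness = number of distinct species = 10

10


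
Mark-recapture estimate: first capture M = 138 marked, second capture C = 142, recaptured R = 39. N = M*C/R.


N = M * C / R = 138 * 142 / 39 = 19596 / 39 = 502.46 ≈ 502

502 individuals


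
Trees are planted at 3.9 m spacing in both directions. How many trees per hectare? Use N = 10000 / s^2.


N = 10000 / 3.9^2 = 10000 / 15.21 = 657.462 ≈ 657 trees/ha

657 trees/ha


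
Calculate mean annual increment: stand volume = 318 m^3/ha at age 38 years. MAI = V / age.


MAI = 318 / 38 = 8.3684 ≈ 8.37 m^3/ha/yr

8.37 m^3/ha/yr


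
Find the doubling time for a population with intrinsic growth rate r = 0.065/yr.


td = ln(2) / 0.065 = 0.693147 / 0.065 = 10.6638 ≈ 10.7 years

10.7 years


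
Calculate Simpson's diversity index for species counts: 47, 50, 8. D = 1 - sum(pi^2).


Total N = 47 + 50 + 8 = 105
Per-species terms:
  p = 47/105 = 0.447619; p^2 = 0.447619^2 = 0.200363
  p = 50/105 = 0.476190; p^2 = 0.476190^2 = 0.226757
  p = 8/105 = 0.076190; p^2 = 0.076190^2 = 0.005805
sum(p^2) = 0.200363 + 0.226757 + 0.005805 = 0.432925
D = 1 - 0.432925 = 0.567075 ≈ 0.5671

0.5671


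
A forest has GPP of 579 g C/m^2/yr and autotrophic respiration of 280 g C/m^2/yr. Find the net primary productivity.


NPP = GPP - Ra = 579 - 280 = 299 g C/m^2/yr

299 g C/m^2/yr


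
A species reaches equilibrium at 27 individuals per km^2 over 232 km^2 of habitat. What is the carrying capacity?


K = 27 * 232 = 6264 individuals

6264 individuals


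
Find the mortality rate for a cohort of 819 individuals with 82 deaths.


Mortality rate = 82 / 819 = 0.100122 ≈ 0.1001

0.1001


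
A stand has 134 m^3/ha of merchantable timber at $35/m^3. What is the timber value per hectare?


Value = 134 * 35 = $4690/ha

$4690/ha


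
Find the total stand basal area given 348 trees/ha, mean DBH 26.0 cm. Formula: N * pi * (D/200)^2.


(D/200)^2 = (26.0/200)^2 = 0.13^2 = 0.0169
Individual BA = 3.141593 * 0.0169 = 0.0530929 m^2
Stand BA = 348 * 0.0530929 = 18.4763 ≈ 18.48 m^2/ha

18.48 m^2/ha


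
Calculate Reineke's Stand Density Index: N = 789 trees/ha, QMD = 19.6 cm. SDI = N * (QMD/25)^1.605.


QMD/25 = 19.6/25 = 0.784
(0.784)^1.605 = exp(1.605 * ln(0.784)) = exp(1.605 * (-0.243346)) = exp(-0.390570) = 0.676671
SDI = 789 * 0.676671 = 533.893 ≈ 534

534


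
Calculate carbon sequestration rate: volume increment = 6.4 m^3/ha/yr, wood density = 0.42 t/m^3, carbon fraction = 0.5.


C = 6.4 * 0.42 * 0.5 = 1.344 ≈ 1.34 t C/ha/yr

1.34 t C/ha/yr


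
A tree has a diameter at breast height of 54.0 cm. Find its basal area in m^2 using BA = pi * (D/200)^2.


D/200 = 54.0/200 = 0.27 m
(D/200)^2 = 0.27^2 = 0.0729
BA = 3.141593 * 0.0729 = 0.229022 ≈ 0.2290 m^2

0.2290 m^2


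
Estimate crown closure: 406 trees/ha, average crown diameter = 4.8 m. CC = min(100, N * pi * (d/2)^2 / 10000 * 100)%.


(d/2)^2 = (4.8/2)^2 = 2.4^2 = 5.76
Crown area = 3.141593 * 5.76 = 18.0956 m^2
N * area / 10000 * 100 = 406 * 18.0956 / 10000 * 100 = 73.4681
CC = min(100, 73.4681) = 73.4681 ≈ 73.5%

73.5%


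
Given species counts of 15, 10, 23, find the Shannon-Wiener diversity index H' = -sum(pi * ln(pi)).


Total N = 15 + 10 + 23 = 48
Per-species terms:
  p = 15/48 = 0.312500; ln(p) = -1.163151; p*ln(p) = 0.312500 * (-1.163151) = -0.363485
  p = 10/48 = 0.208333; ln(p) = -1.568618; p*ln(p) = 0.208333 * (-1.568618) = -0.326795
  p = 23/48 = 0.479167; ln(p) = -0.735706; p*ln(p) = 0.479167 * (-0.735706) = -0.352526
sum(p*ln(p)) = (-0.363485) + (-0.326795) + (-0.352526) = -1.042806
H' = -(-1.042806) = 1.042806 ≈ 1.0428

1.0428


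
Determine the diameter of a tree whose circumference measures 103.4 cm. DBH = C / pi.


DBH = C / pi = 103.4 / 3.141593 = 32.9132 ≈ 32.91 cm

32.91 cm


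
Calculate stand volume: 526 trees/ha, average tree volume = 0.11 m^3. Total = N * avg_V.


V_stand = 526 * 0.11 = 57.86 ≈ 57.9 m^3/ha

57.9 m^3/ha


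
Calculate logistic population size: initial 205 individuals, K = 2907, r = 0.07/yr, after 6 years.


(K - N0)/N0 = (2907 - 205)/205 = 2702/205 = 13.1805
r*t = 0.07 * 6 = 0.42; exp(-0.42) = 0.657047
13.1805 * 0.657047 = 8.66021
1 + 8.66021 = 9.66021
N = 2907 / 9.66021 = 300.925 ≈ 301

301


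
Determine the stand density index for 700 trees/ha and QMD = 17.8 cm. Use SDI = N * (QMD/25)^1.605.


QMD/25 = 17.8/25 = 0.712
(0.712)^1.605 = exp(1.605 * ln(0.712)) = exp(1.605 * (-0.339677)) = exp(-0.545182) = 0.579736
SDI = 700 * 0.579736 = 405.815 ≈ 406

406


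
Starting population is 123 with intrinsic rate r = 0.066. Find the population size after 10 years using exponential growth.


r*t = 0.066 * 10 = 0.66
exp(0.66) = 1.93479
N = 123 * 1.93479 = 237.979 ≈ 238

238


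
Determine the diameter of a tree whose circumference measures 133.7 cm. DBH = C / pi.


DBH = C / pi = 133.7 / 3.141593 = 42.5580 ≈ 42.56 cm

42.56 cm


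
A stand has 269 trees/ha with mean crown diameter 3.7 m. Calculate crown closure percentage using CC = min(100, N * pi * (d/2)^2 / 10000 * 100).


(d/2)^2 = (3.7/2)^2 = 1.85^2 = 3.4225
Crown area = 3.141593 * 3.4225 = 10.7521 m^2
N * area / 10000 * 100 = 269 * 10.7521 / 10000 * 100 = 28.9231
CC = min(100, 28.9231) = 28.9231 ≈ 28.9%

28.9%


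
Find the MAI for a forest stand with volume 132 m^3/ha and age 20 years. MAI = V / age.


MAI = 132 / 20 = 6.60 m^3/ha/yr

6.60 m^3/ha/yr


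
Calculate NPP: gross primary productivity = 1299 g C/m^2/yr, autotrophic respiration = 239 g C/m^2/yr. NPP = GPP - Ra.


NPP = GPP - Ra = 1299 - 239 = 1060 g C/m^2/yr

1060 g C/m^2/yr


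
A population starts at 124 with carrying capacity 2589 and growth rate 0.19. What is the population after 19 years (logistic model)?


(K - N0)/N0 = (2589 - 124)/124 = 2465/124 = 19.8790
r*t = 0.19 * 19 = 3.61; exp(-3.61) = 0.0270518
19.8790 * 0.0270518 = 0.537763
1 + 0.537763 = 1.53776
N = 2589 / 1.53776 = 1683.62 ≈ 1684

1684


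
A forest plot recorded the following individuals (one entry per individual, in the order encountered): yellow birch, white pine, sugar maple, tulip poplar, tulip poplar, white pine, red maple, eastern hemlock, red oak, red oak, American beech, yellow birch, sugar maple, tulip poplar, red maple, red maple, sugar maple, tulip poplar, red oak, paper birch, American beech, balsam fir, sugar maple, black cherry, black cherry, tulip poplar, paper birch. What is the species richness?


Total individuals logged = 27
Distinct species (count of individuals): yellow birch (2), white pine (2), sugar maple (4), tulip poplar (5), red maple (3), eastern hemlock (1), red oak (3), American beech (2), paper birch (2), balsam fir (1), black cherry (2)
Species richness = number of distinct species = 11

11


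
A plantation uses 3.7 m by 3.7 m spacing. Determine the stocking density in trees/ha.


N = 10000 / 3.7^2 = 10000 / 13.69 = 730.460 ≈ 730 trees/ha

730 trees/ha


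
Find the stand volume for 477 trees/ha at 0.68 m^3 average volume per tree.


V_stand = 477 * 0.68 = 324.36 ≈ 324.4 m^3/ha

324.4 m^3/ha


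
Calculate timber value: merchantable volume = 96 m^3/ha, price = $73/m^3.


Value = 96 * 73 = $7008/ha

$7008/ha


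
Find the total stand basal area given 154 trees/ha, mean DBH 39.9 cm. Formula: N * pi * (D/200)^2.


(D/200)^2 = (39.9/200)^2 = 0.1995^2 = 0.03980025
Individual BA = 3.141593 * 0.03980025 = 0.125036 m^2
Stand BA = 154 * 0.125036 = 19.2555 ≈ 19.26 m^2/ha

19.26 m^2/ha


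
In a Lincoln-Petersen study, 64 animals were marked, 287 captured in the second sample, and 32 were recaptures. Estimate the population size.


N = M * C / R = 64 * 287 / 32 = 18368 / 32 = 574

574 individuals


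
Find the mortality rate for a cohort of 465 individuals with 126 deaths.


Mortality rate = 126 / 465 = 0.270968 ≈ 0.2710

0.2710


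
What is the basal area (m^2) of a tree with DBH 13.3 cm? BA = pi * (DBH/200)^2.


D/200 = 13.3/200 = 0.0665 m
(D/200)^2 = 0.0665^2 = 0.00442225
BA = 3.141593 * 0.00442225 = 0.0138929 ≈ 0.0139 m^2

0.0139 m^2


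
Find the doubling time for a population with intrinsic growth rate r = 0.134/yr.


td = ln(2) / 0.134 = 0.693147 / 0.134 = 5.17274 ≈ 5.2 years

5.2 years


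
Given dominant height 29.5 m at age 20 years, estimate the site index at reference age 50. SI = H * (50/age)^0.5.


50/20 = 2.50000
(2.50000)^0.5 = 1.58114
SI = 29.5 * 1.58114 = 46.6436 ≈ 46.6 m

46.6 m


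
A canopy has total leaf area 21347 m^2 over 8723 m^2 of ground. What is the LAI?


LAI = 21347 / 8723 = 2.4472 ≈ 2.45

2.45


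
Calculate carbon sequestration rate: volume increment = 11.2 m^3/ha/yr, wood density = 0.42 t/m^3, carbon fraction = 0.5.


C = 11.2 * 0.42 * 0.5 = 2.352 ≈ 2.35 t C/ha/yr

2.35 t C/ha/yr


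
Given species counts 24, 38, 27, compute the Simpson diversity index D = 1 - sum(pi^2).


Total N = 24 + 38 + 27 = 89
Per-species terms:
  p = 24/89 = 0.269663; p^2 = 0.269663^2 = 0.072718
  p = 38/89 = 0.426966; p^2 = 0.426966^2 = 0.182300
  p = 27/89 = 0.303371; p^2 = 0.303371^2 = 0.092034
sum(p^2) = 0.072718 + 0.182300 + 0.092034 = 0.347052
D = 1 - 0.347052 = 0.652948 ≈ 0.6529

0.6529


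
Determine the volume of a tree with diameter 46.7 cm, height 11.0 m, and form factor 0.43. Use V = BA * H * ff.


(D/200)^2 = (46.7/200)^2 = 0.2335^2 = 0.05452225
BA = 3.141593 * 0.05452225 = 0.171287 m^2
V = 0.171287 * 11.0 * 0.43 = 0.810188 ≈ 0.810 m^3

0.810 m^3


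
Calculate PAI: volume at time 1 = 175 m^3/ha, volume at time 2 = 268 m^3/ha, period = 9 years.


PAI = (V2 - V1) / period = (268 - 175) / 9 = 93 / 9 = 10.3333 ≈ 10.33 m^3/ha/yr

10.33 m^3/ha/yr


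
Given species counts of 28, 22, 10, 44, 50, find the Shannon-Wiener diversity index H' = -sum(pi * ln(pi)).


Total N = 28 + 22 + 10 + 44 + 50 = 154
Per-species terms:
  p = 28/154 = 0.181818; ln(p) = -1.704749; p*ln(p) = 0.181818 * (-1.704749) = -0.309954
  p = 22/154 = 0.142857; ln(p) = -1.945911; p*ln(p) = 0.142857 * (-1.945911) = -0.277987
  p = 10/154 = 0.064935; ln(p) = -2.734369; p*ln(p) = 0.064935 * (-2.734369) = -0.177556
  p = 44/154 = 0.285714; ln(p) = -1.252764; p*ln(p) = 0.285714 * (-1.252764) = -0.357932
  p = 50/154 = 0.324675; ln(p) = -1.124931; p*ln(p) = 0.324675 * (-1.124931) = -0.365237
sum(p*ln(p)) = (-0.309954) + (-0.277987) + (-0.177556) + (-0.357932) + (-0.365237) = -1.488666
H' = -(-1.488666) = 1.488666 ≈ 1.4887

1.4887


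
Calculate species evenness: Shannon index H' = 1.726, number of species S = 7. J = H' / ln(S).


ln(7) = 1.94591
J = H' / ln(S) = 1.726 / 1.94591 = 0.886989 ≈ 0.8870

0.8870


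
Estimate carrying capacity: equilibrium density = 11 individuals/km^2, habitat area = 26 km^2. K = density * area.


K = 11 * 26 = 286 individuals

286 individuals


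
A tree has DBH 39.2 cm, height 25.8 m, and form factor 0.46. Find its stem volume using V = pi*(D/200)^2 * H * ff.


(D/200)^2 = (39.2/200)^2 = 0.196^2 = 0.038416
BA = 3.141593 * 0.038416 = 0.120687 m^2
V = 0.120687 * 25.8 * 0.46 = 1.43231 ≈ 1.432 m^3

1.432 m^3


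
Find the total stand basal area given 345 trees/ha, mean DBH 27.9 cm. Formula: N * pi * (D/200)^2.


(D/200)^2 = (27.9/200)^2 = 0.1395^2 = 0.01946025
Individual BA = 3.141593 * 0.01946025 = 0.0611362 m^2
Stand BA = 345 * 0.0611362 = 21.0920 ≈ 21.09 m^2/ha

21.09 m^2/ha


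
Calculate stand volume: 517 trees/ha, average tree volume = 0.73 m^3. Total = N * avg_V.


V_stand = 517 * 0.73 = 377.41 ≈ 377.4 m^3/ha

377.4 m^3/ha


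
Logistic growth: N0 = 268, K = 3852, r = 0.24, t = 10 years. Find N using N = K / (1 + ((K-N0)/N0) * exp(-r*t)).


(K - N0)/N0 = (3852 - 268)/268 = 3584/268 = 13.3731
r*t = 0.24 * 10 = 2.4; exp(-2.4) = 0.0907180
13.3731 * 0.0907180 = 1.21318
1 + 1.21318 = 2.21318
N = 3852 / 2.21318 = 1740.48 ≈ 1740

1740


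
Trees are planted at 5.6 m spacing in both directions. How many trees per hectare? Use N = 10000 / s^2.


N = 10000 / 5.6^2 = 10000 / 31.36 = 318.878 ≈ 319 trees/ha

319 trees/ha


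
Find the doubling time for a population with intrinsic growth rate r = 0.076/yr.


td = ln(2) / 0.076 = 0.693147 / 0.076 = 9.12036 ≈ 9.1 years

9.1 years


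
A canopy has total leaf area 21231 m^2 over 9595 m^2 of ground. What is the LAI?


LAI = 21231 / 9595 = 2.2127 ≈ 2.21

2.21


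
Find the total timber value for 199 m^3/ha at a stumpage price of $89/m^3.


Value = 199 * 89 = $17711/ha

$17711/ha


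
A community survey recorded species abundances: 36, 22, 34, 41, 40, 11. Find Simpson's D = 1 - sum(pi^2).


Total N = 36 + 22 + 34 + 41 + 40 + 11 = 184
Per-species terms:
  p = 36/184 = 0.195652; p^2 = 0.195652^2 = 0.038280
  p = 22/184 = 0.119565; p^2 = 0.119565^2 = 0.014296
  p = 34/184 = 0.184783; p^2 = 0.184783^2 = 0.034145
  p = 41/184 = 0.222826; p^2 = 0.222826^2 = 0.049651
  p = 40/184 = 0.217391; p^2 = 0.217391^2 = 0.047259
  p = 11/184 = 0.059783; p^2 = 0.059783^2 = 0.003574
sum(p^2) = 0.038280 + 0.014296 + 0.034145 + 0.049651 + 0.047259 + 0.003574 = 0.187205
D = 1 - 0.187205 = 0.812795 ≈ 0.8128

0.8128


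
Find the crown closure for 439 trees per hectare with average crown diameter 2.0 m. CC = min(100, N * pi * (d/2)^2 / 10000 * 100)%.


(d/2)^2 = (2.0/2)^2 = 1^2 = 1
Crown area = 3.141593 * 1 = 3.14159 m^2
N * area / 10000 * 100 = 439 * 3.14159 / 10000 * 100 = 13.7916
CC = min(100, 13.7916) = 13.7916 ≈ 13.8%

13.8%


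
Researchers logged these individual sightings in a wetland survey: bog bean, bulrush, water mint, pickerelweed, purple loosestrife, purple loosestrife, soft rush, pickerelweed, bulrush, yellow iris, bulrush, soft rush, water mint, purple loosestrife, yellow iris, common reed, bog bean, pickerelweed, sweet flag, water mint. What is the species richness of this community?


Total individuals logged = 20
Distinct species (count of individuals): bog bean (2), bulrush (3), water mint (3), pickerelweed (3), purple loosestrife (3), soft rush (2), yellow iris (2), common reed (1), sweet flag (1)
Species richness = number of distinct species = 9

9


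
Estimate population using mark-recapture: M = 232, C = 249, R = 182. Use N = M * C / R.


N = M * C / R = 232 * 249 / 182 = 57768 / 182 = 317.41 ≈ 317

317 individuals


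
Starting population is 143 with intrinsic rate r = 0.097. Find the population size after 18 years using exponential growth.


r*t = 0.097 * 18 = 1.746
exp(1.746) = 5.73163
N = 143 * 5.73163 = 819.623 ≈ 820

820


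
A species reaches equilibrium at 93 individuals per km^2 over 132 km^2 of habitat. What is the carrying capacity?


K = 93 * 132 = 12276 individuals

12276 individuals


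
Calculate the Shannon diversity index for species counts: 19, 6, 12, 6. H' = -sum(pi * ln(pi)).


Total N = 19 + 6 + 12 + 6 = 43
Per-species terms:
  p = 19/43 = 0.441860; ln(p) = -0.816762; p*ln(p) = 0.441860 * (-0.816762) = -0.360894
  p = 6/43 = 0.139535; ln(p) = -1.969440; p*ln(p) = 0.139535 * (-1.969440) = -0.274806
  p = 12/43 = 0.279070; ln(p) = -1.276293; p*ln(p) = 0.279070 * (-1.276293) = -0.356175
  p = 6/43 = 0.139535; ln(p) = -1.969440; p*ln(p) = 0.139535 * (-1.969440) = -0.274806
sum(p*ln(p)) = (-0.360894) + (-0.274806) + (-0.356175) + (-0.274806) = -1.266681
H' = -(-1.266681) = 1.266681 ≈ 1.2667

1.2667


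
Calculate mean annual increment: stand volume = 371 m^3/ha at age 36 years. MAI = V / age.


MAI = 371 / 36 = 10.3056 ≈ 10.31 m^3/ha/yr

10.31 m^3/ha/yr


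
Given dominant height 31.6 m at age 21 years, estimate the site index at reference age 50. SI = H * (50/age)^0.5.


50/21 = 2.38095
(2.38095)^0.5 = 1.54303
SI = 31.6 * 1.54303 = 48.7597 ≈ 48.8 m

48.8 m


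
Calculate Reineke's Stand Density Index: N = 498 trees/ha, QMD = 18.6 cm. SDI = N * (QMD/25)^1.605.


QMD/25 = 18.6/25 = 0.744
(0.744)^1.605 = exp(1.605 * ln(0.744)) = exp(1.605 * (-0.295714)) = exp(-0.474621) = 0.622121
SDI = 498 * 0.622121 = 309.816 ≈ 310

310


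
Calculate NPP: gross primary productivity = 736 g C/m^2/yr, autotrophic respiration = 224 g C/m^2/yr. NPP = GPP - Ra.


NPP = GPP - Ra = 736 - 224 = 512 g C/m^2/yr

512 g C/m^2/yr


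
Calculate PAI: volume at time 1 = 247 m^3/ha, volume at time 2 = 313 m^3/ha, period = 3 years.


PAI = (V2 - V1) / period = (313 - 247) / 3 = 66 / 3 = 22.00 m^3/ha/yr

22.00 m^3/ha/yr


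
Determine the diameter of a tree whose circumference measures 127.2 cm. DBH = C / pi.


DBH = C / pi = 127.2 / 3.141593 = 40.4890 ≈ 40.49 cm

40.49 cm


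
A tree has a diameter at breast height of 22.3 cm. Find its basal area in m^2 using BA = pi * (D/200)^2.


D/200 = 22.3/200 = 0.1115 m
(D/200)^2 = 0.1115^2 = 0.01243225
BA = 3.141593 * 0.01243225 = 0.0390571 ≈ 0.0391 m^2

0.0391 m^2


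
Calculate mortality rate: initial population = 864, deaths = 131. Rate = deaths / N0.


Mortality rate = 131 / 864 = 0.151620 ≈ 0.1516

0.1516


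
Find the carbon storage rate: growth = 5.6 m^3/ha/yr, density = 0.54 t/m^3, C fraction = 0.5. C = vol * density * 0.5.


C = 5.6 * 0.54 * 0.5 = 1.512 ≈ 1.51 t C/ha/yr

1.51 t C/ha/yr


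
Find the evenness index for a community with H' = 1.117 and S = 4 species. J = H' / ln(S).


ln(4) = 1.38629
J = H' / ln(S) = 1.117 / 1.38629 = 0.805748 ≈ 0.8057

0.8057


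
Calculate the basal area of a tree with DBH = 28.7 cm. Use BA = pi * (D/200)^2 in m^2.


D/200 = 28.7/200 = 0.1435 m
(D/200)^2 = 0.1435^2 = 0.02059225
BA = 3.141593 * 0.02059225 = 0.0646925 ≈ 0.0647 m^2

0.0647 m^2


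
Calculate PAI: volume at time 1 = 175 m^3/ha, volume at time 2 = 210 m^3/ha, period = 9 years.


PAI = (V2 - V1) / period = (210 - 175) / 9 = 35 / 9 = 3.8889 ≈ 3.89 m^3/ha/yr

3.89 m^3/ha/yr


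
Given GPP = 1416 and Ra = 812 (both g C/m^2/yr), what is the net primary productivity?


NPP = GPP - Ra = 1416 - 812 = 604 g C/m^2/yr

604 g C/m^2/yr


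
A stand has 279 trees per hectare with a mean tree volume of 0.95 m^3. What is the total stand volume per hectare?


V_stand = 279 * 0.95 = 265.05 ≈ 265.1 m^3/ha

265.1 m^3/ha


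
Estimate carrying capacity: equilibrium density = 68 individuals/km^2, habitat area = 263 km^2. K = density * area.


K = 68 * 263 = 17884 individuals

17884 individuals


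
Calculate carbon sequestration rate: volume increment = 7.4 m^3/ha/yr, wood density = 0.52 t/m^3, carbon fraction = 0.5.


C = 7.4 * 0.52 * 0.5 = 1.924 ≈ 1.92 t C/ha/yr

1.92 t C/ha/yr


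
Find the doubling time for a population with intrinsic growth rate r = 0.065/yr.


td = ln(2) / 0.065 = 0.693147 / 0.065 = 10.6638 ≈ 10.7 years

10.7 years


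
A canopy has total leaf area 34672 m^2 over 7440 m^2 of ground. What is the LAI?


LAI = 34672 / 7440 = 4.6602 ≈ 4.66

4.66


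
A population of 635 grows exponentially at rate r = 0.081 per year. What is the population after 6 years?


r*t = 0.081 * 6 = 0.486
exp(0.486) = 1.62580
N = 635 * 1.62580 = 1032.38 ≈ 1032

1032


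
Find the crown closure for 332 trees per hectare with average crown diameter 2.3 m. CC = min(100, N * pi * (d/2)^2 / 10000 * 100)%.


(d/2)^2 = (2.3/2)^2 = 1.15^2 = 1.3225
Crown area = 3.141593 * 1.3225 = 4.15476 m^2
N * area / 10000 * 100 = 332 * 4.15476 / 10000 * 100 = 13.7938
CC = min(100, 13.7938) = 13.7938 ≈ 13.8%

13.8%


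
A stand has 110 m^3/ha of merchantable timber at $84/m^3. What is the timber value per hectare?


Value = 110 * 84 = $9240/ha

$9240/ha


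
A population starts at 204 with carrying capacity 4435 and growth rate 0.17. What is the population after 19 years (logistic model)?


(K - N0)/N0 = (4435 - 204)/204 = 4231/204 = 20.7402
r*t = 0.17 * 19 = 3.23; exp(-3.23) = 0.0395575
20.7402 * 0.0395575 = 0.820430
1 + 0.820430 = 1.82043
N = 4435 / 1.82043 = 2436.24 ≈ 2436

2436


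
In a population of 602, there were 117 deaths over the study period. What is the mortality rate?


Mortality rate = 117 / 602 = 0.194352 ≈ 0.1944

0.1944


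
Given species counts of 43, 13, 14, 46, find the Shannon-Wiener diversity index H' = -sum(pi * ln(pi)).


Total N = 43 + 13 + 14 + 46 = 116
Per-species terms:
  p = 43/116 = 0.370690; ln(p) = -0.992389; p*ln(p) = 0.370690 * (-0.992389) = -0.367869
  p = 13/116 = 0.112069; ln(p) = -2.188641; p*ln(p) = 0.112069 * (-2.188641) = -0.245279
  p = 14/116 = 0.120690; ln(p) = -2.114530; p*ln(p) = 0.120690 * (-2.114530) = -0.255203
  p = 46/116 = 0.396552; ln(p) = -0.924948; p*ln(p) = 0.396552 * (-0.924948) = -0.366790
sum(p*ln(p)) = (-0.367869) + (-0.245279) + (-0.255203) + (-0.366790) = -1.235141
H' = -(-1.235141) = 1.235141 ≈ 1.2351

1.2351
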